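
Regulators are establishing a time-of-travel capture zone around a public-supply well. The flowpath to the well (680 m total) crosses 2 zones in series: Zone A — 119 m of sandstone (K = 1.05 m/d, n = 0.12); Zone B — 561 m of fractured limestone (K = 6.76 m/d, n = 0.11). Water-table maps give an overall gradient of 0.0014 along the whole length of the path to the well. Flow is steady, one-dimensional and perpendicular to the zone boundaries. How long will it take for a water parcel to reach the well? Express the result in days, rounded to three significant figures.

For zones in series the flux q is common to all zones; the equivalent conductivity is the harmonic (thickness-weighted) mean, K_eq = L_total / Σ(L_j/K_j).
Σ(L/K) = 119/1.05 + 561/6.76 = 113.3 + 82.99 = 196.3 d
K_eq = L_total / Σ(L/K) = 680 / 196.3 = 3.464 m/d
q = K_eq · i = 3.464 × 0.0014 = 0.004849 m/d (same in every zone)
Zone A: v = q/n = 0.004849/0.12 = 0.04041 m/d → t_A = 119/0.04041 = 2945 d
Zone B: v = q/n = 0.004849/0.11 = 0.04408 m/d → t_B = 561/0.04408 = 12730 d
Total t = 2945 + 12730 = 15670 d

15700 days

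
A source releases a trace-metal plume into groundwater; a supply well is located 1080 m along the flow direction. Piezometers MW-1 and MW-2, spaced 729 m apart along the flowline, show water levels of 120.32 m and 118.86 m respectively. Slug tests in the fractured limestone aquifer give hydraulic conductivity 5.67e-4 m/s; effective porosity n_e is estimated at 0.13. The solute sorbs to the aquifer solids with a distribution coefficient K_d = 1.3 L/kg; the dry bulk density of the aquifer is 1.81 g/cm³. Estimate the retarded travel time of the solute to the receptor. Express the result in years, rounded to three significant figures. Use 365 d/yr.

Hydraulic gradient i = (120.32 − 118.86) / 729 = 1.46 / 729 = 0.002003
K = 5.67e-4 m/s × 86400 s/d = 48.99 m/d
Specific discharge q = 48.99 × 0.002003 = 0.09811 m/d
v_s = q/n_e = 0.09811/0.13 = 0.7547 m/d
Retardation R = 1 + ρ_b·K_d/n = 1 + 1.81×1.3/0.13 = 19.10
Contaminant velocity v_c = v/R = 0.7547/19.10 = 0.03951 m/d
t = L/v_c = 1080/0.03951 = 27330 d
   = 27330/365 = 74.9 yr

74.9 years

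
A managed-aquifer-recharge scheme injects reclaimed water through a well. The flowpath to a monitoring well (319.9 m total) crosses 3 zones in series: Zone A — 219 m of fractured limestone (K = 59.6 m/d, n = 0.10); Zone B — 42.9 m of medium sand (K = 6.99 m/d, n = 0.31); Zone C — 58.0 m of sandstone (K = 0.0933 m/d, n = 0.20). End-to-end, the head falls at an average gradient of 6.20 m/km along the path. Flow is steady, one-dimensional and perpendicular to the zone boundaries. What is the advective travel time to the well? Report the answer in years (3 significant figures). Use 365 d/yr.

Steady 1-D flow in series ⇒ the Darcy flux q is identical in every zone and the zone head losses add (resistances L/K in series).
Σ(L/K) = 219/59.6 + 42.9/6.99 + 58.0/0.0933 = 3.674 + 6.137 + 621.7 = 631.5 d
K_eq = L_total / Σ(L/K) = 319.9 / 631.5 = 0.5066 m/d
q = K_eq · i = 0.5066 × 0.0062 = 0.003141 m/d (same in every zone)
Zone A: v = q/n = 0.003141/0.10 = 0.03141 m/d → t_A = 219/0.03141 = 6972 d
Zone B: v = q/n = 0.003141/0.31 = 0.01013 m/d → t_B = 42.9/0.01013 = 4234 d
Zone C: v = q/n = 0.003141/0.20 = 0.01570 m/d → t_C = 58.0/0.01570 = 3693 d
Total t = 6972 + 4234 + 3693 = 14900 d
   = 14900 / 365 = 40.8 yr

40.8 years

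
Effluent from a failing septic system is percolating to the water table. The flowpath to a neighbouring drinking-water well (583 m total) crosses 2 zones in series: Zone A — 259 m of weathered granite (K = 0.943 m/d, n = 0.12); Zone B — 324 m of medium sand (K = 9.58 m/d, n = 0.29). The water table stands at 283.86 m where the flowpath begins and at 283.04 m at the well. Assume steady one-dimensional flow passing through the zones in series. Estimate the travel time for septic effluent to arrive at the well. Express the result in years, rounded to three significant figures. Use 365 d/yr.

Total head drop ΔH = 283.86 − 283.04 = 0.82 m
Steady 1-D flow in series ⇒ the Darcy flux q is identical in every zone and the zone head losses add (resistances L/K in series).
Σ(L/K) = 259/0.943 + 324/9.58 = 274.7 + 33.82 = 308.5 d
q = ΔH / Σ(L/K) = 0.82 / 308.5 = 0.002658 m/d (same in every zone)
Zone A: v = q/n = 0.002658/0.12 = 0.02215 m/d → t_A = 259/0.02215 = 11690 d
Zone B: v = q/n = 0.002658/0.29 = 0.009166 m/d → t_B = 324/0.009166 = 35350 d
Total t = 11690 + 35350 = 47040 d
   = 47040 / 365 = 129 yr

129 years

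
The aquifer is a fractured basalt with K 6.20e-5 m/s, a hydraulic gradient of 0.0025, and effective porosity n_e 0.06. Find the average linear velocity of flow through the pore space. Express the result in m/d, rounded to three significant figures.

K = 6.20e-5 m/s × 86400 s/d = 5.357 m/d
Specific discharge q = 5.357 × 0.0025 = 0.01339 m/d
Average linear velocity = 0.01339 / 0.06 = 0.2232 m/d

0.223 m/d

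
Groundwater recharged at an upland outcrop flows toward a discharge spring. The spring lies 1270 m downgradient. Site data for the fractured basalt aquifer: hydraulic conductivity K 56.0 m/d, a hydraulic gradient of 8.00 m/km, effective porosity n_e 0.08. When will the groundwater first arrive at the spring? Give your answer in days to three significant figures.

227 days

q = Ki = 56.0 × 0.0080 = 0.4480 m/d
v = Ki/n = 56.0·0.0080/0.08 = 5.600 m/d
t = L / v = 1270 / 5.600 = 226.8 d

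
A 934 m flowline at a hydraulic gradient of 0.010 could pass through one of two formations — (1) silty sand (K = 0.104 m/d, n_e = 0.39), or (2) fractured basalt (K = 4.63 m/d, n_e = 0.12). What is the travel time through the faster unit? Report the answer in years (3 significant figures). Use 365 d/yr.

6.63 years

Unit 1 (silty sand): v = 0.104×0.010/0.39 = 0.002667 m/d, t = 934/0.002667 = 350300 d
Unit 2 (fractured basalt): v = 4.63×0.010/0.12 = 0.3858 m/d, t = 934/0.3858 = 2421 d
Faster: 2421 d / 365 = 6.63 yr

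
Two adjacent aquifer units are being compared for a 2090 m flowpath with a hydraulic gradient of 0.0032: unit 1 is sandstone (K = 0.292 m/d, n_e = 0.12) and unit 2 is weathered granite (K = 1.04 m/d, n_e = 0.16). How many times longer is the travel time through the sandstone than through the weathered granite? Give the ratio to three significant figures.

2.67

Unit 1 (sandstone): v = 0.292×0.0032/0.12 = 0.007787 m/d, t = 2090/0.007787 = 268400 d
Unit 2 (weathered granite): v = 1.04×0.0032/0.16 = 0.02080 m/d, t = 2090/0.02080 = 100500 d
t(sandstone) / t(weathered granite) = 268400/100500 = 2.67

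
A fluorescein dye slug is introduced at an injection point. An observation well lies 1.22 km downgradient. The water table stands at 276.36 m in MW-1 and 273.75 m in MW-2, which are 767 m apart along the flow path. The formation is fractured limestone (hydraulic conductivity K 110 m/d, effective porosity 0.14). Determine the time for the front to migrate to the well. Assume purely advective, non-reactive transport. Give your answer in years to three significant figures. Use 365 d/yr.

1.25 years

Hydraulic gradient i = (276.36 − 273.75) / 767 = 2.61 / 767 = 0.003403
q = Ki = 110 × 0.003403 = 0.3743 m/d
Average linear velocity = 0.3743 / 0.14 = 2.674 m/d
L = 1.22 km = 1220 m
t = L / v = 1220 / 2.674 = 456.3 d
   = 456.3 / 365 = 1.25 yr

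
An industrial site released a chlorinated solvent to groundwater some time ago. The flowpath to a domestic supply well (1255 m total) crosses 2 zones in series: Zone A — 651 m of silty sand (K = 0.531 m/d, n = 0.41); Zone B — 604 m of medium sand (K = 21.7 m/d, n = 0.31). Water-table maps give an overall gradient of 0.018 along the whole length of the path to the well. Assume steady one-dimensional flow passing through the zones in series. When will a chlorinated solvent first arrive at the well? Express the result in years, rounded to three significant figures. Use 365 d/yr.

For zones in series the flux q is common to all zones; the equivalent conductivity is the harmonic (thickness-weighted) mean, K_eq = L_total / Σ(L_j/K_j).
Σ(L/K) = 651/0.531 + 604/21.7 = 1226 + 27.83 = 1254 d
K_eq = L_total / Σ(L/K) = 1255 / 1254 = 1.001 m/d
q = K_eq · i = 1.001 × 0.018 = 0.01802 m/d (same in every zone)
Zone A: v = q/n = 0.01802/0.41 = 0.04394 m/d → t_A = 651/0.04394 = 14810 d
Zone B: v = q/n = 0.01802/0.31 = 0.05812 m/d → t_B = 604/0.05812 = 10390 d
Total t = 14810 + 10390 = 25210 d
   = 25210 / 365 = 69.1 yr

69.1 years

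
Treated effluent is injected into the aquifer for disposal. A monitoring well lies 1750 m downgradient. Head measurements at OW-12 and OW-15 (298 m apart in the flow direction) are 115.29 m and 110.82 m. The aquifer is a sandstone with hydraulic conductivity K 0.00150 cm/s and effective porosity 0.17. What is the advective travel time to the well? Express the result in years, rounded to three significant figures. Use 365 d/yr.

41.9 years

Hydraulic gradient i = (115.29 − 110.82) / 298 = 4.47 / 298 = 0.01500
K = 0.00150 cm/s × 864 = 1.296 m/d
q = Ki = 1.296 × 0.01500 = 0.01944 m/d
v = Ki/n = 1.296·0.01500/0.17 = 0.1144 m/d
t = L / v = 1750 / 0.1144 = 15300 d
   = 15300 / 365 = 41.9 yr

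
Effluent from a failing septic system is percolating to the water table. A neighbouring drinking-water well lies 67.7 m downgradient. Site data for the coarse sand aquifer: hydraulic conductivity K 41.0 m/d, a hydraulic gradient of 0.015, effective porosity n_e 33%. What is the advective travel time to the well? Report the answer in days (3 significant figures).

q = Ki = 41.0 × 0.015 = 0.6150 m/d
Seepage velocity v = q / n = 0.6150 / 0.33 = 1.864 m/d
t = L / v = 67.7 / 1.864 = 36.33 d

36.3 days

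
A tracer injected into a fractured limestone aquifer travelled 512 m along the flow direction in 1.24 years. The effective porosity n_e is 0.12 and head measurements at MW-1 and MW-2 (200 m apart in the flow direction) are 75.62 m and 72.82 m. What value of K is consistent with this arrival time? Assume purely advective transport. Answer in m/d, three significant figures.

Hydraulic gradient i = (75.62 − 72.82) / 200 = 2.80 / 200 = 0.01400
t = 1.24 years = 452.6 d
v = L / t = 512 / 452.6 = 1.131 m/d
K = v · n / i = 1.131 × 0.12 / 0.01400 = 9.70 m/d

9.70 m/d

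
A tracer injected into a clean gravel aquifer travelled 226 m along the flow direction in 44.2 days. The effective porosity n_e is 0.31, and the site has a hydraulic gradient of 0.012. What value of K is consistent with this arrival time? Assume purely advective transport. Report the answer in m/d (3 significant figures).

v = L / t = 226 / 44.2 = 5.113 m/d
K = v · n / i = 5.113 × 0.31 / 0.012 = 132 m/d

132 m/d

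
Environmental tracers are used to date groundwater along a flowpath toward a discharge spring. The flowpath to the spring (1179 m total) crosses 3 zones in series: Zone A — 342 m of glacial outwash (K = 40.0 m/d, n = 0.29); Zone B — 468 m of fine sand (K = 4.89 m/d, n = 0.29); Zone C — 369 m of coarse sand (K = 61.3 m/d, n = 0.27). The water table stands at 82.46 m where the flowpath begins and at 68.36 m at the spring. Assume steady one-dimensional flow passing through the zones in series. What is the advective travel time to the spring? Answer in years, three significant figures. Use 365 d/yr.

7.17 years

Total head drop ΔH = 82.46 − 68.36 = 14.10 m
Continuity: the same q passes through each zone, so ΔH = q·Σ(L_j/K_j) — the zones act as resistances in series.
Σ(L/K) = 342/40.0 + 468/4.89 + 369/61.3 = 8.550 + 95.71 + 6.020 = 110.3 d
q = ΔH / Σ(L/K) = 14.10 / 110.3 = 0.1279 m/d (same in every zone)
Zone A: v = q/n = 0.1279/0.29 = 0.4409 m/d → t_A = 342/0.4409 = 775.7 d
Zone B: v = q/n = 0.1279/0.29 = 0.4409 m/d → t_B = 468/0.4409 = 1061 d
Zone C: v = q/n = 0.1279/0.27 = 0.4736 m/d → t_C = 369/0.4736 = 779.2 d
Total t = 775.7 + 1061 + 779.2 = 2616 d
   = 2616 / 365 = 7.17 yr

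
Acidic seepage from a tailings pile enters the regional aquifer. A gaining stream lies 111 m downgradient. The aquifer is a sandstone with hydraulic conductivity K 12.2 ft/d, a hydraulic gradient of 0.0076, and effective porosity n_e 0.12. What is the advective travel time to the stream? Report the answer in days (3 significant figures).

K = 12.2 ft/d × 0.3048 = 3.719 m/d
Darcy flux q = K·i = 3.719 × 0.0076 = 0.02826 m/d
Seepage velocity v = q / n = 0.02826 / 0.12 = 0.2355 m/d
t = L / v = 111 / 0.2355 = 471.3 d

471 days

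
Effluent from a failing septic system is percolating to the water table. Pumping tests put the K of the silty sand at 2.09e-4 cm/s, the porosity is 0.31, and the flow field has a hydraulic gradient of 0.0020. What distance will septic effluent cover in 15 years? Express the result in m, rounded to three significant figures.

6.38 m

K = 2.09e-4 cm/s × 864 = 0.1806 m/d
Specific discharge q = 0.1806 × 0.0020 = 3.612e-4 m/d
v_s = q/n_e = 3.612e-4/0.31 = 0.001165 m/d
T = 15 yr × 365 = 5475 d
L = v × T = 0.001165 × 5475 = 6.378 m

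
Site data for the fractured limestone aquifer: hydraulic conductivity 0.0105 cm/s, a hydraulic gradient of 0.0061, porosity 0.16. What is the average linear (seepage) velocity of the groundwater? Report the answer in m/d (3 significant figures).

K = 0.0105 cm/s × 864 = 9.072 m/d
Darcy flux q = K·i = 9.072 × 0.0061 = 0.05534 m/d
Seepage velocity v = q / n = 0.05534 / 0.16 = 0.3459 m/d

0.346 m/d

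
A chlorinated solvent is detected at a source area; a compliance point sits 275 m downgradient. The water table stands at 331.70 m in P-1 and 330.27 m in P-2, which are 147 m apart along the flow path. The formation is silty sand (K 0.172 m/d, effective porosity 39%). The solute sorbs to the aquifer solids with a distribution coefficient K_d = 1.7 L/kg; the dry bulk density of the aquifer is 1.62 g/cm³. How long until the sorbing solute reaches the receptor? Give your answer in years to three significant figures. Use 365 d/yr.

1420 years

Hydraulic gradient i = (331.70 − 330.27) / 147 = 1.43 / 147 = 0.009728
Specific discharge q = 0.172 × 0.009728 = 0.001673 m/d
Average linear velocity = 0.001673 / 0.39 = 0.004290 m/d
Retardation R = 1 + ρ_b·K_d/n = 1 + 1.62×1.7/0.39 = 8.062
Contaminant velocity v_c = v/R = 0.004290/8.062 = 5.322e-4 m/d
t = L/v_c = 275/5.322e-4 = 516700 d
   = 516700/365 = 1420 yr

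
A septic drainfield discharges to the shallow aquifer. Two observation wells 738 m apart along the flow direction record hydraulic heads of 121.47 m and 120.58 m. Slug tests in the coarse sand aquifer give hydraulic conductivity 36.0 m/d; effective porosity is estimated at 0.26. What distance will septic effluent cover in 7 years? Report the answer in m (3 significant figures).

427 m

Hydraulic gradient i = (121.47 − 120.58) / 738 = 0.89 / 738 = 0.001206
Darcy flux q = K·i = 36.0 × 0.001206 = 0.04341 m/d
Seepage velocity v = q / n = 0.04341 / 0.26 = 0.1670 m/d
T = 7 yr × 365 = 2555 d
L = v × T = 0.1670 × 2555 = 426.6 m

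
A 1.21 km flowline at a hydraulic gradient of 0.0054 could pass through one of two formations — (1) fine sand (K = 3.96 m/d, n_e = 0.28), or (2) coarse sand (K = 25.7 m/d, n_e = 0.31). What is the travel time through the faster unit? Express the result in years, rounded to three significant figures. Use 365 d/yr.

7.41 years

Unit 1 (fine sand): v = 3.96×0.0054/0.28 = 0.07637 m/d, t = 1210/0.07637 = 15840 d
Unit 2 (coarse sand): v = 25.7×0.0054/0.31 = 0.4477 m/d, t = 1210/0.4477 = 2703 d
Faster: 2703 d / 365 = 7.41 yr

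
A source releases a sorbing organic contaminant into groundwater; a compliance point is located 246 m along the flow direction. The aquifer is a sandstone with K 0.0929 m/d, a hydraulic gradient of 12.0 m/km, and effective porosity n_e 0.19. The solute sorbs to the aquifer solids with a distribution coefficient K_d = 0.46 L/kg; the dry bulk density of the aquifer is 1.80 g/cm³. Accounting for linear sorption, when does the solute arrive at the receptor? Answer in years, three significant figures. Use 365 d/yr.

615 years

Darcy flux q = K·i = 0.0929 × 0.012 = 0.001115 m/d
Average linear velocity = 0.001115 / 0.19 = 0.005867 m/d
Retardation R = 1 + ρ_b·K_d/n = 1 + 1.80×0.46/0.19 = 5.358
Contaminant velocity v_c = v/R = 0.005867/5.358 = 0.001095 m/d
t = L/v_c = 246/0.001095 = 224600 d
   = 224600/365 = 615 yr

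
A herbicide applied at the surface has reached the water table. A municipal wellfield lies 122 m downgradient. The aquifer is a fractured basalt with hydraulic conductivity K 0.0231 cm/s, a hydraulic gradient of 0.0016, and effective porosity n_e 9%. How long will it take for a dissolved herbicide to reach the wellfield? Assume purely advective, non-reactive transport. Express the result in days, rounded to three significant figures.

K = 0.0231 cm/s × 864 = 19.96 m/d
Specific discharge q = 19.96 × 0.0016 = 0.03193 m/d
v = Ki/n = 19.96·0.0016/0.09 = 0.3548 m/d
t = L / v = 122 / 0.3548 = 343.8 d

344 days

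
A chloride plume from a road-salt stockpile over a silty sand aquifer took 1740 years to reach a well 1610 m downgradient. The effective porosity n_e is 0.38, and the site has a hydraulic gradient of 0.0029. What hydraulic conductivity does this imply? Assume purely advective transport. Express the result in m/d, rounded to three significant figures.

0.332 m/d

t = 1740 years = 635100 d
v = L / t = 1610 / 635100 = 0.002535 m/d
K = v · n / i = 0.002535 × 0.38 / 0.0029 = 0.332 m/d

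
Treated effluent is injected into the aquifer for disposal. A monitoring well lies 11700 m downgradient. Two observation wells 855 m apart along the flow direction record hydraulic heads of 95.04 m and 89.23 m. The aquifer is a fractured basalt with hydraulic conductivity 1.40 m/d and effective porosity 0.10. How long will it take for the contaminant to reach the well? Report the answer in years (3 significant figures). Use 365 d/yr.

Hydraulic gradient i = (95.04 − 89.23) / 855 = 5.81 / 855 = 0.006795
Specific discharge q = 1.40 × 0.006795 = 0.009513 m/d
v_s = q/n_e = 0.009513/0.10 = 0.09513 m/d
t = L / v = 11700 / 0.09513 = 123000 d
   = 123000 / 365 = 337 yr

337 years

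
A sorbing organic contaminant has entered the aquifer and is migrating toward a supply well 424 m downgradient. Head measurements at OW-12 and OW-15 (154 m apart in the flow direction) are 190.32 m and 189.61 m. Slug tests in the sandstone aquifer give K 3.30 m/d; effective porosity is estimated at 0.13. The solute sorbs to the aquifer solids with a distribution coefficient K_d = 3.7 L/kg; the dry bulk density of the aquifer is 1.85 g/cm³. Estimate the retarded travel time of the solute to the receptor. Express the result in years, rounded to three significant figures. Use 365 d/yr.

Hydraulic gradient i = (190.32 − 189.61) / 154 = 0.71 / 154 = 0.004610
Specific discharge q = 3.30 × 0.004610 = 0.01521 m/d
v = Ki/n = 3.30·0.004610/0.13 = 0.1170 m/d
Retardation R = 1 + ρ_b·K_d/n = 1 + 1.85×3.7/0.13 = 53.65
Contaminant velocity v_c = v/R = 0.1170/53.65 = 0.002181 m/d
t = L/v_c = 424/0.002181 = 194400 d
   = 194400/365 = 533 yr

533 years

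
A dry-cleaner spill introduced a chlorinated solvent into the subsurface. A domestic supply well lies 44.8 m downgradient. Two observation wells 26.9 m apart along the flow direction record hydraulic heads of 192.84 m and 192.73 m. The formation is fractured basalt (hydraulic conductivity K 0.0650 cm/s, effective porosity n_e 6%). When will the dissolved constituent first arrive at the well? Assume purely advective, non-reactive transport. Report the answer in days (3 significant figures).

11.7 days

Hydraulic gradient i = (192.84 − 192.73) / 26.9 = 0.11 / 26.9 = 0.004089
K = 0.0650 cm/s × 864 = 56.16 m/d
Specific discharge q = 56.16 × 0.004089 = 0.2297 m/d
v = Ki/n = 56.16·0.004089/0.06 = 3.828 m/d
t = L / v = 44.8 / 3.828 = 11.70 d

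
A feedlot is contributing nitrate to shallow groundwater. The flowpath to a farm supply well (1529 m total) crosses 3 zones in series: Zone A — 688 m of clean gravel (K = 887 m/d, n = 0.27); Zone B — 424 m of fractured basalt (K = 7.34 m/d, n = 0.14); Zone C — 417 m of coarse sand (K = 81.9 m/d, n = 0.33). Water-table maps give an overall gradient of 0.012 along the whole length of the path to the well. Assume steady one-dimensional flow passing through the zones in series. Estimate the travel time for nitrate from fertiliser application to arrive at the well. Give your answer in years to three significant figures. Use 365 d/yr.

3.64 years

Steady 1-D flow in series ⇒ the Darcy flux q is identical in every zone and the zone head losses add (resistances L/K in series).
Σ(L/K) = 688/887 + 424/7.34 + 417/81.9 = 0.7756 + 57.77 + 5.092 = 63.63 d
K_eq = L_total / Σ(L/K) = 1529 / 63.63 = 24.03 m/d
q = K_eq · i = 24.03 × 0.012 = 0.2883 m/d (same in every zone)
Zone A: v = q/n = 0.2883/0.27 = 1.068 m/d → t_A = 688/1.068 = 644.2 d
Zone B: v = q/n = 0.2883/0.14 = 2.060 m/d → t_B = 424/2.060 = 205.9 d
Zone C: v = q/n = 0.2883/0.33 = 0.8738 m/d → t_C = 417/0.8738 = 477.2 d
Total t = 644.2 + 205.9 + 477.2 = 1327 d
   = 1327 / 365 = 3.64 yr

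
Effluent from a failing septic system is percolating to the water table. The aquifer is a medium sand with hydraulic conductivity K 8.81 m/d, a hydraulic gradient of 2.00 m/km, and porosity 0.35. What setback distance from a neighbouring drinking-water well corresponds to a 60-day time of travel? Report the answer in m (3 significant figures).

q = Ki = 8.81 × 0.0020 = 0.01762 m/d
Average linear velocity = 0.01762 / 0.35 = 0.05034 m/d
L = v × T = 0.05034 × 60 = 3.021 m

3.02 m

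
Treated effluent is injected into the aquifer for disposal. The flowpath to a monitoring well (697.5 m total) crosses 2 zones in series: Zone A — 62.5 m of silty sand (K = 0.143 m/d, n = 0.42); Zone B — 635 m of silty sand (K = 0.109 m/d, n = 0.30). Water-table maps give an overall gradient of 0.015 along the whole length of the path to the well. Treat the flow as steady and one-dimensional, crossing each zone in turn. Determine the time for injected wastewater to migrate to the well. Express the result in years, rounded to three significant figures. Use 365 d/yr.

Steady 1-D flow in series ⇒ the Darcy flux q is identical in every zone and the zone head losses add (resistances L/K in series).
Σ(L/K) = 62.5/0.143 + 635/0.109 = 437.1 + 5826 = 6263 d
K_eq = L_total / Σ(L/K) = 697.5 / 6263 = 0.1114 m/d
q = K_eq · i = 0.1114 × 0.015 = 0.001671 m/d (same in every zone)
Zone A: v = q/n = 0.001671/0.42 = 0.003978 m/d → t_A = 62.5/0.003978 = 15710 d
Zone B: v = q/n = 0.001671/0.30 = 0.005569 m/d → t_B = 635/0.005569 = 114000 d
Total t = 15710 + 114000 = 129700 d
   = 129700 / 365 = 355 yr

355 years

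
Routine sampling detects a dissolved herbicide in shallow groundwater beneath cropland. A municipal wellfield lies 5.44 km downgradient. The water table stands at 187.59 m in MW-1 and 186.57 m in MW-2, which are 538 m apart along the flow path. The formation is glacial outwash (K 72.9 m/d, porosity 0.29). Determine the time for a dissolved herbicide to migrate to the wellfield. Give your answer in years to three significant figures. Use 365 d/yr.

Hydraulic gradient i = (187.59 − 186.57) / 538 = 1.02 / 538 = 0.001896
q = Ki = 72.9 × 0.001896 = 0.1382 m/d
v_s = q/n_e = 0.1382/0.29 = 0.4766 m/d
L = 5.44 km = 5440 m
t = L / v = 5440 / 0.4766 = 11410 d
   = 11410 / 365 = 31.3 yr

31.3 years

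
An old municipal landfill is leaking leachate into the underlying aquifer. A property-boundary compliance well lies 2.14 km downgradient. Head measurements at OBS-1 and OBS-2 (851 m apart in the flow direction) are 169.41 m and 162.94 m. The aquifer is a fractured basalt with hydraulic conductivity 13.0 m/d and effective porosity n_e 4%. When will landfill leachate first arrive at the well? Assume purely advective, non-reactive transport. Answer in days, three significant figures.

Hydraulic gradient i = (169.41 − 162.94) / 851 = 6.47 / 851 = 0.007603
Darcy flux q = K·i = 13.0 × 0.007603 = 0.09884 m/d
Seepage velocity v = q / n = 0.09884 / 0.04 = 2.471 m/d
L = 2.14 km = 2140 m
t = L / v = 2140 / 2.471 = 866.1 d

866 days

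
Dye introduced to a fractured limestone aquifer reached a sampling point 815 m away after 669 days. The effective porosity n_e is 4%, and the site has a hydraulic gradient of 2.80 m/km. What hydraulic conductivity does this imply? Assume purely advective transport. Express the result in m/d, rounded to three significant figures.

v = L / t = 815 / 669 = 1.218 m/d
K = v · n / i = 1.218 × 0.04 / 0.0028 = 17.4 m/d

17.4 m/d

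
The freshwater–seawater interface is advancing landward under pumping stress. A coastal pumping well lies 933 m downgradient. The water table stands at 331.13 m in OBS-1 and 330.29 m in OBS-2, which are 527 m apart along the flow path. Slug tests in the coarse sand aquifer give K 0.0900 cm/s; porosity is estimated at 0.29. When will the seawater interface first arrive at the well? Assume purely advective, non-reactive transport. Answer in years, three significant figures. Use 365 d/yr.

5.98 years

Hydraulic gradient i = (331.13 − 330.29) / 527 = 0.84 / 527 = 0.001594
K = 0.0900 cm/s × 864 = 77.76 m/d
Specific discharge q = 77.76 × 0.001594 = 0.1239 m/d
Seepage velocity v = q / n = 0.1239 / 0.29 = 0.4274 m/d
t = L / v = 933 / 0.4274 = 2183 d
   = 2183 / 365 = 5.98 yr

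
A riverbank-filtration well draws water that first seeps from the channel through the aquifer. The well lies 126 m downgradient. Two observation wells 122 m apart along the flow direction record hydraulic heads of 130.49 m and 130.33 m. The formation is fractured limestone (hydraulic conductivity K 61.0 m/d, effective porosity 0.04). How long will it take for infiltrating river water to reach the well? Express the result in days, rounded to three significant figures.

Hydraulic gradient i = (130.49 − 130.33) / 122 = 0.16 / 122 = 0.001311
q = Ki = 61.0 × 0.001311 = 0.08000 m/d
Seepage velocity v = q / n = 0.08000 / 0.04 = 2.000 m/d
t = L / v = 126 / 2.000 = 63.00 d

63.0 days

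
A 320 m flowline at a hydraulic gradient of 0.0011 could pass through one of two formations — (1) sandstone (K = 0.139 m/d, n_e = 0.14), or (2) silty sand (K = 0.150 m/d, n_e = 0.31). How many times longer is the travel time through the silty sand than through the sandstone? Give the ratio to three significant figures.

Unit 1 (sandstone): v = 0.139×0.0011/0.14 = 0.001092 m/d, t = 320/0.001092 = 293000 d
Unit 2 (silty sand): v = 0.150×0.0011/0.31 = 5.323e-4 m/d, t = 320/5.323e-4 = 601200 d
t(silty sand) / t(sandstone) = 601200/293000 = 2.05

2.05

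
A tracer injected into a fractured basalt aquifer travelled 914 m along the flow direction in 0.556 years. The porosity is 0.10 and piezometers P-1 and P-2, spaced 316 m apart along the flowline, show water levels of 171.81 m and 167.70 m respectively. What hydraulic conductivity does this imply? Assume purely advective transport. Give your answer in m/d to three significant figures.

34.6 m/d

Hydraulic gradient i = (171.81 − 167.70) / 316 = 4.11 / 316 = 0.01301
t = 0.556 years = 202.9 d
v = L / t = 914 / 202.9 = 4.504 m/d
K = v · n / i = 4.504 × 0.10 / 0.01301 = 34.6 m/d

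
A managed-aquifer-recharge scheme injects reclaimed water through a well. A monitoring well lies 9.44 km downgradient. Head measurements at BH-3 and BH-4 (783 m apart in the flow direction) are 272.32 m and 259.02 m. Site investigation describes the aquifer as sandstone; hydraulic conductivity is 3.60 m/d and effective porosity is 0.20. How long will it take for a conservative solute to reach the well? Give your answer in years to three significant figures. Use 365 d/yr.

Hydraulic gradient i = (272.32 − 259.02) / 783 = 13.30 / 783 = 0.01699
q = Ki = 3.60 × 0.01699 = 0.06115 m/d
v = Ki/n = 3.60·0.01699/0.20 = 0.3057 m/d
L = 9.44 km = 9440 m
t = L / v = 9440 / 0.3057 = 30880 d
   = 30880 / 365 = 84.6 yr

84.6 years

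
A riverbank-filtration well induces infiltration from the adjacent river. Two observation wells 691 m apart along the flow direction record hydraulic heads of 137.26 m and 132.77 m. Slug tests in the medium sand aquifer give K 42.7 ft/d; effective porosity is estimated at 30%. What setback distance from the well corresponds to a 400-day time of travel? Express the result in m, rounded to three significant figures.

Hydraulic gradient i = (137.26 − 132.77) / 691 = 4.49 / 691 = 0.006498
K = 42.7 ft/d × 0.3048 = 13.01 m/d
Specific discharge q = 13.01 × 0.006498 = 0.08457 m/d
v_s = q/n_e = 0.08457/0.30 = 0.2819 m/d
L = v × T = 0.2819 × 400 = 112.8 m

113 m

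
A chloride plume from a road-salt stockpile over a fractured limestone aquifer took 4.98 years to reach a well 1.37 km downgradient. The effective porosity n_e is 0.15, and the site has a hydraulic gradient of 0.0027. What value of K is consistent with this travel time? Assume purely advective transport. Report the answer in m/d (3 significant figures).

t = 4.98 years = 1818 d
L = 1.37 km = 1370 m
v = L / t = 1370 / 1818 = 0.7537 m/d
K = v · n / i = 0.7537 × 0.15 / 0.0027 = 41.9 m/d

41.9 m/d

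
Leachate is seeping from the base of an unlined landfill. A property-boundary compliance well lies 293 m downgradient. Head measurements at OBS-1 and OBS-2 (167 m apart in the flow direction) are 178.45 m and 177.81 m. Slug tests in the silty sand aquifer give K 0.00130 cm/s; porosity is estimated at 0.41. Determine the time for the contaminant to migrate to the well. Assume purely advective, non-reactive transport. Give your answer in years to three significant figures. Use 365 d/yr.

Hydraulic gradient i = (178.45 − 177.81) / 167 = 0.64 / 167 = 0.003832
K = 0.00130 cm/s × 864 = 1.123 m/d
Darcy flux q = K·i = 1.123 × 0.003832 = 0.004304 m/d
v_s = q/n_e = 0.004304/0.41 = 0.01050 m/d
t = L / v = 293 / 0.01050 = 27910 d
   = 27910 / 365 = 76.5 yr

76.5 years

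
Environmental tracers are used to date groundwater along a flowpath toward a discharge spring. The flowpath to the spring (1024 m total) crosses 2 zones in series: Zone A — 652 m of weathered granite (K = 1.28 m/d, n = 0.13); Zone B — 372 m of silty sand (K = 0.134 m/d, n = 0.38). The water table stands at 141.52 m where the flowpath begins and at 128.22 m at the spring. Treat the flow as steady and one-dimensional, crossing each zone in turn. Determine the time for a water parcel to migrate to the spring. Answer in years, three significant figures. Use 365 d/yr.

153 years

Total head drop ΔH = 141.52 − 128.22 = 13.30 m
Continuity: the same q passes through each zone, so ΔH = q·Σ(L_j/K_j) — the zones act as resistances in series.
Σ(L/K) = 652/1.28 + 372/0.134 = 509.4 + 2776 = 3285 d
q = ΔH / Σ(L/K) = 13.30 / 3285 = 0.004048 m/d (same in every zone)
Zone A: v = q/n = 0.004048/0.13 = 0.03114 m/d → t_A = 652/0.03114 = 20940 d
Zone B: v = q/n = 0.004048/0.38 = 0.01065 m/d → t_B = 372/0.01065 = 34920 d
Total t = 20940 + 34920 = 55860 d
   = 55860 / 365 = 153 yr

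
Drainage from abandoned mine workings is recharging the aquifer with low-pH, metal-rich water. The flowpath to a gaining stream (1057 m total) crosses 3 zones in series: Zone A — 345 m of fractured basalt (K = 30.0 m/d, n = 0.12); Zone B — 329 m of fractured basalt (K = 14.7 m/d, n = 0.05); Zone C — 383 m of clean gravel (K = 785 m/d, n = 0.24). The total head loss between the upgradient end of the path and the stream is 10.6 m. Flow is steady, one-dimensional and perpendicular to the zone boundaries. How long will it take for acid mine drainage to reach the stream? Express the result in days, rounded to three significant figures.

486 days

Continuity: the same q passes through each zone, so ΔH = q·Σ(L_j/K_j) — the zones act as resistances in series.
Σ(L/K) = 345/30.0 + 329/14.7 + 383/785 = 11.50 + 22.38 + 0.4879 = 34.37 d
q = ΔH / Σ(L/K) = 10.6 / 34.37 = 0.3084 m/d (same in every zone)
Zone A: v = q/n = 0.3084/0.12 = 2.570 m/d → t_A = 345/2.570 = 134.2 d
Zone B: v = q/n = 0.3084/0.05 = 6.168 m/d → t_B = 329/6.168 = 53.34 d
Zone C: v = q/n = 0.3084/0.24 = 1.285 m/d → t_C = 383/1.285 = 298.0 d
Total t = 134.2 + 53.34 + 298.0 = 485.6 d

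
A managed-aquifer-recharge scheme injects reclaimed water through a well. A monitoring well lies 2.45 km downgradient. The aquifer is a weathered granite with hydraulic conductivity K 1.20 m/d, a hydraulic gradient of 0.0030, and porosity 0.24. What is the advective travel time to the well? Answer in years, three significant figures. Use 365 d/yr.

447 years

q = Ki = 1.20 × 0.0030 = 0.003600 m/d
Seepage velocity v = q / n = 0.003600 / 0.24 = 0.01500 m/d
L = 2.45 km = 2450 m
t = L / v = 2450 / 0.01500 = 163300 d
   = 163300 / 365 = 447 yr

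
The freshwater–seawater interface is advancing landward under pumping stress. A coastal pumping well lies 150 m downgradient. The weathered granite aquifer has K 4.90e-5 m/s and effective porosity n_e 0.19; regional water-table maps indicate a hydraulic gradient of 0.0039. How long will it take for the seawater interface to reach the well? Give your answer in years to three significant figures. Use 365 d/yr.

K = 4.90e-5 m/s × 86400 s/d = 4.234 m/d
Darcy flux q = K·i = 4.234 × 0.0039 = 0.01651 m/d
v = Ki/n = 4.234·0.0039/0.19 = 0.08690 m/d
t = L / v = 150 / 0.08690 = 1726 d
   = 1726 / 365 = 4.73 yr

4.73 years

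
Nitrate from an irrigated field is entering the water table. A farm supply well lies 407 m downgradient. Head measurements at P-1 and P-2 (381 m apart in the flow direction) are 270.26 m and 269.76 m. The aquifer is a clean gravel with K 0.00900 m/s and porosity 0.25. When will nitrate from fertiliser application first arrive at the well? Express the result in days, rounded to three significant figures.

Hydraulic gradient i = (270.26 − 269.76) / 381 = 0.50 / 381 = 0.001312
K = 0.00900 m/s × 86400 s/d = 777.6 m/d
Specific discharge q = 777.6 × 0.001312 = 1.020 m/d
Seepage velocity v = q / n = 1.020 / 0.25 = 4.082 m/d
t = L / v = 407 / 4.082 = 99.71 d

99.7 days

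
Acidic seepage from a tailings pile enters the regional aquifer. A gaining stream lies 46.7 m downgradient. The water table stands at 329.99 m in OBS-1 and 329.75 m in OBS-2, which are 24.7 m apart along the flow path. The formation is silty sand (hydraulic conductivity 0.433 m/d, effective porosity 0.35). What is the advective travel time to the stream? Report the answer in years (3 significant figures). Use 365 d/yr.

Hydraulic gradient i = (329.99 − 329.75) / 24.7 = 0.24 / 24.7 = 0.009717
q = Ki = 0.433 × 0.009717 = 0.004207 m/d
Average linear velocity = 0.004207 / 0.35 = 0.01202 m/d
t = L / v = 46.7 / 0.01202 = 3885 d
   = 3885 / 365 = 10.6 yr

10.6 years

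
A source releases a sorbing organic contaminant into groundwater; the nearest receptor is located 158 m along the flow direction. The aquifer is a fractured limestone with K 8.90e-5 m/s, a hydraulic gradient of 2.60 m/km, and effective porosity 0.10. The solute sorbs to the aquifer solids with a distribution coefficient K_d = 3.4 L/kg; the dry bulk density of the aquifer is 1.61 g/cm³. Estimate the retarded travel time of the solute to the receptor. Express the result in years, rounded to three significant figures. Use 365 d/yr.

121 years

K = 8.90e-5 m/s × 86400 s/d = 7.690 m/d
q = Ki = 7.690 × 0.0026 = 0.01999 m/d
v_s = q/n_e = 0.01999/0.10 = 0.1999 m/d
Retardation R = 1 + ρ_b·K_d/n = 1 + 1.61×3.4/0.10 = 55.74
Contaminant velocity v_c = v/R = 0.1999/55.74 = 0.003587 m/d
t = L/v_c = 158/0.003587 = 44050 d
   = 44050/365 = 121 yr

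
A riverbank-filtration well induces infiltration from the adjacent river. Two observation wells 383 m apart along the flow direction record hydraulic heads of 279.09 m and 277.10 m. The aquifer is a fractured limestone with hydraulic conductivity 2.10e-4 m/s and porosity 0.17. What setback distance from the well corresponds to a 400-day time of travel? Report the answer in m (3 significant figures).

222 m

Hydraulic gradient i = (279.09 − 277.10) / 383 = 1.99 / 383 = 0.005196
K = 2.10e-4 m/s × 86400 s/d = 18.14 m/d
q = Ki = 18.14 × 0.005196 = 0.09427 m/d
v = Ki/n = 18.14·0.005196/0.17 = 0.5545 m/d
L = v × T = 0.5545 × 400 = 221.8 m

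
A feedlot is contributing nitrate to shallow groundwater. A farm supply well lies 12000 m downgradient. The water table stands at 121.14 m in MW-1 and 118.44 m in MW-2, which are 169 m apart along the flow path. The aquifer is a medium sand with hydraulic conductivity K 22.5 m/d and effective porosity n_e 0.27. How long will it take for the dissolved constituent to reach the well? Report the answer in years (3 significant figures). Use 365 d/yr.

Hydraulic gradient i = (121.14 − 118.44) / 169 = 2.70 / 169 = 0.01598
Specific discharge q = 22.5 × 0.01598 = 0.3595 m/d
v = Ki/n = 22.5·0.01598/0.27 = 1.331 m/d
t = L / v = 12000 / 1.331 = 9013 d
   = 9013 / 365 = 24.7 yr

24.7 years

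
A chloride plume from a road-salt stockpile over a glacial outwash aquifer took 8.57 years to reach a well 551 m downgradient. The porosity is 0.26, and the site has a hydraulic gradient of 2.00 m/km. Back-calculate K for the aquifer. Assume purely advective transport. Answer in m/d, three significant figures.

t = 8.57 years = 3128 d
v = L / t = 551 / 3128 = 0.1761 m/d
K = v · n / i = 0.1761 × 0.26 / 0.0020 = 22.9 m/d

22.9 m/d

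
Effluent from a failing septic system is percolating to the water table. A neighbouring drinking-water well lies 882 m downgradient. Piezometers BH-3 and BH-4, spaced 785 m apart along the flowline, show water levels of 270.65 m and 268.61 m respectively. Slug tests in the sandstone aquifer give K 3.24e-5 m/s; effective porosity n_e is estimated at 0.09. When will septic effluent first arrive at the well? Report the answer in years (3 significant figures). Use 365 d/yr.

29.9 years

Hydraulic gradient i = (270.65 − 268.61) / 785 = 2.04 / 785 = 0.002599
K = 3.24e-5 m/s × 86400 s/d = 2.799 m/d
Specific discharge q = 2.799 × 0.002599 = 0.007275 m/d
Average linear velocity = 0.007275 / 0.09 = 0.08083 m/d
t = L / v = 882 / 0.08083 = 10910 d
   = 10910 / 365 = 29.9 yr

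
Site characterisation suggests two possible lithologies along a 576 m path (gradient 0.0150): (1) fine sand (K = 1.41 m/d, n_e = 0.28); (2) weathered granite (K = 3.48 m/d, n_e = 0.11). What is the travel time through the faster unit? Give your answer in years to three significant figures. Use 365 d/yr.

Unit 1 (fine sand): v = 1.41×0.015/0.28 = 0.07554 m/d, t = 576/0.07554 = 7626 d
Unit 2 (weathered granite): v = 3.48×0.015/0.11 = 0.4745 m/d, t = 576/0.4745 = 1214 d
Faster: 1214 d / 365 = 3.33 yr

3.33 years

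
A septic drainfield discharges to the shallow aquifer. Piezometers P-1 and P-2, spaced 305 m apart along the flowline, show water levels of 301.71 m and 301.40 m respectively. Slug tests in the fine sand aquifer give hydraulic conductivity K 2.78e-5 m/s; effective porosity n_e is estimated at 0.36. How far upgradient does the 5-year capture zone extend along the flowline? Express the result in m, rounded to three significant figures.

Hydraulic gradient i = (301.71 − 301.40) / 305 = 0.31 / 305 = 0.001016
K = 2.78e-5 m/s × 86400 s/d = 2.402 m/d
q = Ki = 2.402 × 0.001016 = 0.002441 m/d
v = Ki/n = 2.402·0.001016/0.36 = 0.006781 m/d
T = 5 yr × 365 = 1825 d
L = v × T = 0.006781 × 1825 = 12.38 m

12.4 m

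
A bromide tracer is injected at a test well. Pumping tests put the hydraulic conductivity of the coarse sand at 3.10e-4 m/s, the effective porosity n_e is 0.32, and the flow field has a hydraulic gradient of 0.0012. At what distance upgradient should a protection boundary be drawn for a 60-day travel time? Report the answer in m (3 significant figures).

K = 3.10e-4 m/s × 86400 s/d = 26.78 m/d
q = Ki = 26.78 × 0.0012 = 0.03214 m/d
v_s = q/n_e = 0.03214/0.32 = 0.1004 m/d
L = v × T = 0.1004 × 60 = 6.026 m

6.03 m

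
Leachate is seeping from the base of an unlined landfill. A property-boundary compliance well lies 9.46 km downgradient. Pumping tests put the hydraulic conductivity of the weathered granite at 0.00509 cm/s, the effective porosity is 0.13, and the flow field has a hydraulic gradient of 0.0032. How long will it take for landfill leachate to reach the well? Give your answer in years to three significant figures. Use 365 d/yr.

239 years

K = 0.00509 cm/s × 864 = 4.398 m/d
Specific discharge q = 4.398 × 0.0032 = 0.01407 m/d
v_s = q/n_e = 0.01407/0.13 = 0.1083 m/d
L = 9.46 km = 9460 m
t = L / v = 9460 / 0.1083 = 87390 d
   = 87390 / 365 = 239 yr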